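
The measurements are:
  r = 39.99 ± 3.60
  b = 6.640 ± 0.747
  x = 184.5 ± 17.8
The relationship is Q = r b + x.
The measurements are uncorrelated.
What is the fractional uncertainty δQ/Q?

Let p = r·b = 265.5. δp/p = √((1·δr/r)² + (1·δb/b)²) = √(0.00810 + 0.0127) = 0.144, so δp = 38.3.
Q = p + x: δQ = √(δp² + δx²) = √(1460 + 317) = 42.2
Q = 450.0, so δQ/Q = 42.2/450.0 = 0.0938.

0.0938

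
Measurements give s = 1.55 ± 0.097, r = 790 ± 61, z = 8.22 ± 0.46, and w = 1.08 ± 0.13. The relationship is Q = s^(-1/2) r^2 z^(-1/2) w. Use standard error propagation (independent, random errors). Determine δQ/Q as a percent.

20.0%

Products/powers → add relative errors in quadrature, weighted by exponent:
  (−½·δs/s)² = (-0.5×0.0626)² = 0.000979;  (2·δr/r)² = (2×0.0772)² = 0.0238;  (−½·δz/z)² = (-0.5×0.0560)² = 0.000783;  (1·δw/w)² = (1×0.120)² = 0.0145
δQ/Q = √(0.0401) = 0.200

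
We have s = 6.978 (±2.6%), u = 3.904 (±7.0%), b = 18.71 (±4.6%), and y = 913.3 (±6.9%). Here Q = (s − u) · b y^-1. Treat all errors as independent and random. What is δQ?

Let w = s − u = 3.074. δw = √(δs² + δu²) = √(0.0329 + 0.0747) = 0.328, so δw/w = 0.107.
Q is then a monomial in w, b, y:
δQ/Q = √((δw/w)² + (1·δb/b)² + (-1·δy/y)²) = √(0.0114 + 0.00212 + 0.00476) = 0.135
Q = 0.06297, so δQ = 0.135 × 0.06297 = 0.00851.

0.00851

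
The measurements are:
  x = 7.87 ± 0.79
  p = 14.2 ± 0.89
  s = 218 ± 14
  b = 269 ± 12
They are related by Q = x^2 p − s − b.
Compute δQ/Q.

Let w = x^2·p = 880. δw/w = √((2·δx/x)² + (1·δp/p)²) = √(0.0403 + 0.00393) = 0.210, so δw = 185.
Q = w − s − b: δQ = √(δw² + δs² + δb²) = √(34200 + 196 + 144) = 186
Q = 393, so δQ/Q = 186/393 = 0.474.

0.474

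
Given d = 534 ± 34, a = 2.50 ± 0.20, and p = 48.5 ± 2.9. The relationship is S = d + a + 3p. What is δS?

35.1

S is a linear combination, so absolute uncertainties add in quadrature:
  (δd)² = 1160;  (δa)² = 0.0400;  (3·δp)² = 75.7
δS = √(1230) = 35.1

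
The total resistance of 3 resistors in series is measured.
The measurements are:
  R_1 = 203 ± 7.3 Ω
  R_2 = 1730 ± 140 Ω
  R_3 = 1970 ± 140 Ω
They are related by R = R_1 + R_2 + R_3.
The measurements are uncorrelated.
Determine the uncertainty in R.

198 Ω

For a sum/difference, combine absolute errors in quadrature:
  (δR_1)² = 53.3;  (δR_2)² = 19600;  (δR_3)² = 19600
δR = √(39300) = 198 Ω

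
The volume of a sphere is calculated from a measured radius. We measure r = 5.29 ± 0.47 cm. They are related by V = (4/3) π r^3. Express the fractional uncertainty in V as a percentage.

26.7%

V ∝ r^3, so δV/V = |3| · δr/r = 3 × 0.0888 = 0.267.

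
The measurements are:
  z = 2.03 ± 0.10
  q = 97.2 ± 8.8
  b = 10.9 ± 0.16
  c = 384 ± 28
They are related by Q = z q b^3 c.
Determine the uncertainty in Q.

1.31e+07

Relative error in a monomial: (δQ/Q)² = Σ (nᵢ · δxᵢ/xᵢ)².
  (1·δz/z)² = (1×0.0493)² = 0.00243;  (1·δq/q)² = (1×0.0905)² = 0.00820;  (3·δb/b)² = (3×0.0147)² = 0.00194;  (1·δc/c)² = (1×0.0729)² = 0.00532
δQ/Q = √(0.0179) = 0.134
Q = 9.81e+07, so δQ = 0.134 × 9.81e+07 = 1.31e+07.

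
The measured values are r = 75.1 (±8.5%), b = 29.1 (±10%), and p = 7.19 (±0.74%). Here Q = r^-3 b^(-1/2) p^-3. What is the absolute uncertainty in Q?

3.07e-10

Q is a product of powers, so relative uncertainties combine in quadrature:
  (-3·δr/r)² = (-3×0.0850)² = 0.0650;  (−½·δb/b)² = (-0.5×0.100)² = 0.00250;  (-3·δp/p)² = (-3×0.00740)² = 0.000493
δQ/Q = √(0.0680) = 0.261
Q = 1.18e-09, so δQ = 0.261 × 1.18e-09 = 3.07e-10.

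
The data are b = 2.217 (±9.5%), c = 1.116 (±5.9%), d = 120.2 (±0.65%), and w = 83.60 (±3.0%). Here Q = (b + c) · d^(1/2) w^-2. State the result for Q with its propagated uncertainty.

0.005228 ± 0.000467

Let u = b + c = 3.333. δu = √(δb² + δc²) = √(0.0444 + 0.00434) = 0.221, so δu/u = 0.0662.
Q is then a monomial in u, d, w:
δQ/Q = √((δu/u)² + (½·δd/d)² + (-2·δw/w)²) = √(0.00438 + 1.06e-05 + 0.00360) = 0.0894
Q = 0.005228, so δQ = 0.0894 × 0.005228 = 0.000467.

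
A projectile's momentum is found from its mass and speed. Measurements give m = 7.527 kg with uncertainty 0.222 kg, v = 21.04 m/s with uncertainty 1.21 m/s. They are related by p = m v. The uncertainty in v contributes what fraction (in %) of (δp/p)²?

(δp/p)² = (1·δm/m)² + (1·δv/v)²
  m term: (1×0.0295)² = 0.000870
  v term: (1×0.0575)² = 0.00331
Total = 0.00418. Share from v = 0.00331/0.00418 = 0.792.

79.2%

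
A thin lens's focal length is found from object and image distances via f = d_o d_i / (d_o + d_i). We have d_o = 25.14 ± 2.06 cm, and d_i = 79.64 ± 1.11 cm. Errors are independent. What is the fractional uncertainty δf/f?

∂f/∂d_o = (d_i/(d_o+d_i))² = 0.578;  ∂f/∂d_i = (d_o/(d_o+d_i))² = 0.0576
δf = √((∂f/∂d_o · δd_o)² + (∂f/∂d_i · δd_i)²) = √(1.42 + 0.00408) = 1.19 cm
f = 19.11 cm, so δf/f = 1.19/19.11 = 0.0624.

0.0624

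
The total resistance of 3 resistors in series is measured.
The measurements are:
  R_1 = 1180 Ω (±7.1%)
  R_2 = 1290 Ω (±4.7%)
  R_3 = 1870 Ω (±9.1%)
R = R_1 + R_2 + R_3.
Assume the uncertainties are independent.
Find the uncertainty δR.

Sums and differences: (δR)² = Σ (cᵢ δxᵢ)².
  (δR_1)² = 7020;  (δR_2)² = 3680;  (δR_3)² = 29000
δR = √(39700) = 199 Ω

199 Ω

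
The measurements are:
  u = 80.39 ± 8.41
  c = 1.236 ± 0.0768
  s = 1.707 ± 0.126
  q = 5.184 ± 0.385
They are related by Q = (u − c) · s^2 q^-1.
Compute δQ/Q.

Let w = u − c = 79.15. δw = √(δu² + δc²) = √(70.7 + 0.00590) = 8.41, so δw/w = 0.106.
Q is then a monomial in w, s, q:
δQ/Q = √((δw/w)² + (2·δs/s)² + (-1·δq/q)²) = √(0.0113 + 0.0218 + 0.00552) = 0.196

0.196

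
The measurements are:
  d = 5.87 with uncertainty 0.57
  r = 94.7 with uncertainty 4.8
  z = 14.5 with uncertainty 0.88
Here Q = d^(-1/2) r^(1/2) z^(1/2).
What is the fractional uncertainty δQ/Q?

0.0626

For a monomial Q ∝ d^(-1/2), r^(1/2), z^(1/2), fractional errors add in quadrature:
  (−½·δd/d)² = (-0.5×0.0971)² = 0.00236;  (½·δr/r)² = (0.5×0.0507)² = 0.000642;  (½·δz/z)² = (0.5×0.0607)² = 0.000921
δQ/Q = √(0.00392) = 0.0626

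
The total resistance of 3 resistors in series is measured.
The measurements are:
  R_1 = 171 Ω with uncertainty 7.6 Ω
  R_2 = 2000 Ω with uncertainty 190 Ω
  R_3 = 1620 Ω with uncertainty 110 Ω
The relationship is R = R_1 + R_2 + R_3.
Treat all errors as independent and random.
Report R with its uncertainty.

Sums and differences: (δR)² = Σ (cᵢ δxᵢ)².
  (δR_1)² = 57.8;  (δR_2)² = 36100;  (δR_3)² = 12100
δR = √(48300) = 220 Ω
R = 3790 Ω.

3790 ± 220 Ω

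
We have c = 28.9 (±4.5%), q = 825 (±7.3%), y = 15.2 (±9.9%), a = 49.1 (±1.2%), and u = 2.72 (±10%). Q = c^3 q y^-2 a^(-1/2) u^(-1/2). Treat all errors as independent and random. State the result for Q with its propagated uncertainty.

7460 ± 1910

Each factor contributes (exponent × relative error)² to (δQ/Q)²:
  (3·δc/c)² = (3×0.0450)² = 0.0182;  (1·δq/q)² = (1×0.0730)² = 0.00533;  (-2·δy/y)² = (-2×0.0990)² = 0.0392;  (−½·δa/a)² = (-0.5×0.0120)² = 3.6e-05;  (−½·δu/u)² = (-0.5×0.100)² = 0.00250
δQ/Q = √(0.0653) = 0.256
Q = 7460, so δQ = 0.256 × 7460 = 1910.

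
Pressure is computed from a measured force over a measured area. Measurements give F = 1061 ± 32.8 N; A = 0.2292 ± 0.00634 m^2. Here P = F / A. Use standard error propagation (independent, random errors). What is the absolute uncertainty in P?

Relative error in a monomial: (δP/P)² = Σ (nᵢ · δxᵢ/xᵢ)².
  (1·δF/F)² = (1×0.0309)² = 0.000956;  (-1·δA/A)² = (-1×0.0277)² = 0.000765
δP/P = √(0.00172) = 0.0415
P = 4629 Pa, so δP = 0.0415 × 4629 = 192 Pa.

192 Pa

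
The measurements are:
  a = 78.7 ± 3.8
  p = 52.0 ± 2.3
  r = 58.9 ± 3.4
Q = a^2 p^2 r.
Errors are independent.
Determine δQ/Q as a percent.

Relative error in a monomial: (δQ/Q)² = Σ (nᵢ · δxᵢ/xᵢ)².
  (2·δa/a)² = (2×0.0483)² = 0.00933;  (2·δp/p)² = (2×0.0442)² = 0.00783;  (1·δr/r)² = (1×0.0577)² = 0.00333
δQ/Q = √(0.0205) = 0.143

14.3%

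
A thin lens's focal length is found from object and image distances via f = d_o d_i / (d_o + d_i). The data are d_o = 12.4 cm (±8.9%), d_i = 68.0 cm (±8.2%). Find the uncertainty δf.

0.801 cm

∂f/∂d_o = (d_i/(d_o+d_i))² = 0.715;  ∂f/∂d_i = (d_o/(d_o+d_i))² = 0.0238
δf = √((∂f/∂d_o · δd_o)² + (∂f/∂d_i · δd_i)²) = √(0.623 + 0.0176) = 0.801 cm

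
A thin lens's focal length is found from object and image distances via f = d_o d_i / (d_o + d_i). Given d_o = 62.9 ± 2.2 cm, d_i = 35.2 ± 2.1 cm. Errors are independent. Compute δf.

0.909 cm

∂f/∂d_o = (d_i/(d_o+d_i))² = 0.129;  ∂f/∂d_i = (d_o/(d_o+d_i))² = 0.411
δf = √((∂f/∂d_o · δd_o)² + (∂f/∂d_i · δd_i)²) = √(0.0802 + 0.745) = 0.909 cm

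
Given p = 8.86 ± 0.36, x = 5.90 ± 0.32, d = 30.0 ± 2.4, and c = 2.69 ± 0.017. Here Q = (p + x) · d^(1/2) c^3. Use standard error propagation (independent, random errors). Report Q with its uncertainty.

Let u = p + x = 14.8. δu = √(δp² + δx²) = √(0.130 + 0.102) = 0.482, so δu/u = 0.0326.
Q is then a monomial in u, d, c:
δQ/Q = √((δu/u)² + (½·δd/d)² + (3·δc/c)²) = √(0.00106 + 0.00160 + 0.000359) = 0.0550
Q = 1570, so δQ = 0.0550 × 1570 = 86.5.

1570 ± 86.5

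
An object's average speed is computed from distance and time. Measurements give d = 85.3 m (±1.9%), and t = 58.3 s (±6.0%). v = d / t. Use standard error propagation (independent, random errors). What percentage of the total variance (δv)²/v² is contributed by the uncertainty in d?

9.11%

(δv/v)² = (1·δd/d)² + (-1·δt/t)²
  d term: (1×0.0190)² = 0.000361
  t term: (-1×0.0600)² = 0.00360
Total = 0.00396. Share from d = 0.000361/0.00396 = 0.0911.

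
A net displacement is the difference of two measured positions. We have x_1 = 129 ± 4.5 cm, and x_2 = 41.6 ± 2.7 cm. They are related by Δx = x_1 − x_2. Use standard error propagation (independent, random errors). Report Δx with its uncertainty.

87.4 ± 5.25 cm

Absolute uncertainties add in quadrature for a linear combination:
  (δx_1)² = 20.2;  (δx_2)² = 7.29
δΔx = √(27.5) = 5.25 cm
Δx = 87.4 cm.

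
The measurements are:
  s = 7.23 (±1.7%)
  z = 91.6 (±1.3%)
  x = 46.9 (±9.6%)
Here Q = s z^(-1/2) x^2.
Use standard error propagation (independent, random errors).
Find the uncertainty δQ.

320

Each factor contributes (exponent × relative error)² to (δQ/Q)²:
  (1·δs/s)² = (1×0.0170)² = 0.000289;  (−½·δz/z)² = (-0.5×0.0130)² = 4.23e-05;  (2·δx/x)² = (2×0.0960)² = 0.0369
δQ/Q = √(0.0372) = 0.193
Q = 1660, so δQ = 0.193 × 1660 = 320.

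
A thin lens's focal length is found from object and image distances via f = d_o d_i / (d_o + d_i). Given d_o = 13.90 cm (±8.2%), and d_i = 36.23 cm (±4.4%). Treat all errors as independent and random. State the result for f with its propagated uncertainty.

∂f/∂d_o = (d_i/(d_o+d_i))² = 0.522;  ∂f/∂d_i = (d_o/(d_o+d_i))² = 0.0769
δf = √((∂f/∂d_o · δd_o)² + (∂f/∂d_i · δd_i)²) = √(0.354 + 0.0150) = 0.608 cm
f = 10.05 cm.

10.05 ± 0.608 cm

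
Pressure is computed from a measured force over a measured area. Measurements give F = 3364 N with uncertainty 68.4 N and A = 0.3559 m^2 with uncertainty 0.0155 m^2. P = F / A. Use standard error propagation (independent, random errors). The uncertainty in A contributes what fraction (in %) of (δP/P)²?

82.1%

(δP/P)² = (1·δF/F)² + (-1·δA/A)²
  F term: (1×0.0203)² = 0.000413
  A term: (-1×0.0436)² = 0.00190
Total = 0.00231. Share from A = 0.00190/0.00231 = 0.821.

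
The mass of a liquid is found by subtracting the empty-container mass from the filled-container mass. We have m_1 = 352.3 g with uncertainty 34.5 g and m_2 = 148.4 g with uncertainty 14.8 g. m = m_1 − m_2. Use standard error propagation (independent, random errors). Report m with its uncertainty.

203.9 ± 37.5 g

For a sum/difference, combine absolute errors in quadrature:
  (δm_1)² = 1190;  (δm_2)² = 219
δm = √(1410) = 37.5 g
m = 203.9 g.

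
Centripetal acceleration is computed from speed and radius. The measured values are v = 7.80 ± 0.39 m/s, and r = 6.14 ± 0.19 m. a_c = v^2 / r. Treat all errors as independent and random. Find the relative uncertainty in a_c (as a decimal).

0.105

a_c is a product of powers, so relative uncertainties combine in quadrature:
  (2·δv/v)² = (2×0.0500)² = 0.0100;  (-1·δr/r)² = (-1×0.0309)² = 0.000958
δa_c/a_c = √(0.0110) = 0.105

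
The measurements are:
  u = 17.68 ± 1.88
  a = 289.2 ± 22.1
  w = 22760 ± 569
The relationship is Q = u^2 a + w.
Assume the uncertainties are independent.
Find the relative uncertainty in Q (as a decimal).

Let p = u^2·a = 90400. δp/p = √((2·δu/u)² + (1·δa/a)²) = √(0.0452 + 0.00584) = 0.226, so δp = 20400.
Q = p + w: δQ = √(δp² + δw²) = √(4.17e+08 + 3.24e+05) = 20400
Q = 113200, so δQ/Q = 20400/113200 = 0.181.

0.181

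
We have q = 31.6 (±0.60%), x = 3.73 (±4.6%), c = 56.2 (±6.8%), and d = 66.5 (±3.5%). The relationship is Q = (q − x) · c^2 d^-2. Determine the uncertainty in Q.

3.05

Let u = q − x = 27.9. δu = √(δq² + δx²) = √(0.0359 + 0.0294) = 0.256, so δu/u = 0.00918.
Q is then a monomial in u, c, d:
δQ/Q = √((δu/u)² + (2·δc/c)² + (-2·δd/d)²) = √(8.42e-05 + 0.0185 + 0.00490) = 0.153
Q = 19.9, so δQ = 0.153 × 19.9 = 3.05.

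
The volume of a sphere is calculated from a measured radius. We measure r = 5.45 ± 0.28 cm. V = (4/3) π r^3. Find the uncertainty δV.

V ∝ r^3, so δV/V = |3| · δr/r = 3 × 0.0514 = 0.154.
V = 678 cm^3, so δV = 0.154 × 678 = 105 cm^3.

105 cm^3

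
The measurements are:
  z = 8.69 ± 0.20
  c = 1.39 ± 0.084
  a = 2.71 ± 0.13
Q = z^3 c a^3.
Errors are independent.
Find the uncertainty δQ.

Each factor contributes (exponent × relative error)² to (δQ/Q)²:
  (3·δz/z)² = (3×0.0230)² = 0.00477;  (1·δc/c)² = (1×0.0604)² = 0.00365;  (3·δa/a)² = (3×0.0480)² = 0.0207
δQ/Q = √(0.0291) = 0.171
Q = 18200, so δQ = 0.171 × 18200 = 3100.

3100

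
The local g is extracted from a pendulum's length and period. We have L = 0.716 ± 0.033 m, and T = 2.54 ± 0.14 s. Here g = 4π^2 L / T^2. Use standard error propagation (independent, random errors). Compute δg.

Products/powers → add relative errors in quadrature, weighted by exponent:
  (1·δL/L)² = (1×0.0461)² = 0.00212;  (-2·δT/T)² = (-2×0.0551)² = 0.0122
δg/g = √(0.0143) = 0.119
g = 4.38 m/s^2, so δg = 0.119 × 4.38 = 0.523 m/s^2.

0.523 m/s^2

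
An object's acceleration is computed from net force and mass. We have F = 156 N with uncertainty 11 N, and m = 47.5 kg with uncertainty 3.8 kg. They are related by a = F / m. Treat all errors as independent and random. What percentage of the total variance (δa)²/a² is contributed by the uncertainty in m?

(δa/a)² = (1·δF/F)² + (-1·δm/m)²
  F term: (1×0.0705)² = 0.00497
  m term: (-1×0.0800)² = 0.00640
Total = 0.0114. Share from m = 0.00640/0.0114 = 0.563.

56.3%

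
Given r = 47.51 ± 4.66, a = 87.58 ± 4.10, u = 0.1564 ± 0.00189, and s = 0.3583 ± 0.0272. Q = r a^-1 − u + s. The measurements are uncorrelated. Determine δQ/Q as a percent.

Let p = r·a^-1 = 0.5425. δp/p = √((1·δr/r)² + (-1·δa/a)²) = √(0.00962 + 0.00219) = 0.109, so δp = 0.0590.
Q = p − u + s: δQ = √(δp² + δu² + δs²) = √(0.00348 + 3.57e-06 + 0.000740) = 0.0650
Q = 0.7444, so δQ/Q = 0.0650/0.7444 = 0.0873.

8.73%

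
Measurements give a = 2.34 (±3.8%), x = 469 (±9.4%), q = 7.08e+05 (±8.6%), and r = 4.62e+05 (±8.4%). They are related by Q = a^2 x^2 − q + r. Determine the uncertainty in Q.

2.55e+05

Let p = a^2·x^2 = 1.2e+06. δp/p = √((2·δa/a)² + (2·δx/x)²) = √(0.00578 + 0.0353) = 0.203, so δp = 2.44e+05.
Q = p − q + r: δQ = √(δp² + δq² + δr²) = √(5.96e+10 + 3.71e+09 + 1.51e+09) = 2.55e+05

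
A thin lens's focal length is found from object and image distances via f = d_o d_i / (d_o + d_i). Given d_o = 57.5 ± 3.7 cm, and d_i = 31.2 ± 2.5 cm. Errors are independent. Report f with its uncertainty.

∂f/∂d_o = (d_i/(d_o+d_i))² = 0.124;  ∂f/∂d_i = (d_o/(d_o+d_i))² = 0.420
δf = √((∂f/∂d_o · δd_o)² + (∂f/∂d_i · δd_i)²) = √(0.210 + 1.10) = 1.15 cm
f = 20.2 cm.

20.2 ± 1.15 cm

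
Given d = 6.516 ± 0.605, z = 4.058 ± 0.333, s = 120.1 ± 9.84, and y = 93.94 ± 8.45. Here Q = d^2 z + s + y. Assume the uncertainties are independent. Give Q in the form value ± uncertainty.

Let p = d^2·z = 172.3. δp/p = √((2·δd/d)² + (1·δz/z)²) = √(0.0345 + 0.00673) = 0.203, so δp = 35.0.
Q = p + s + y: δQ = √(δp² + δs² + δy²) = √(1220 + 96.8 + 71.4) = 37.3
Q = 386.3.

386.3 ± 37.3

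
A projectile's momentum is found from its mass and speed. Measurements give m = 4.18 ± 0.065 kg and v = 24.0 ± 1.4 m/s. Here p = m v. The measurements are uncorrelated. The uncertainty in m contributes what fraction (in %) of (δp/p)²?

6.63%

(δp/p)² = (1·δm/m)² + (1·δv/v)²
  m term: (1×0.0156)² = 0.000242
  v term: (1×0.0583)² = 0.00340
Total = 0.00364. Share from m = 0.000242/0.00364 = 0.0663.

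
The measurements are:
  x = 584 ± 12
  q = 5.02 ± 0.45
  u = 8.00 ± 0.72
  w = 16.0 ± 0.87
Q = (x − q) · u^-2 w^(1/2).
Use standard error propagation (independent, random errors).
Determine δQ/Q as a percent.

Let h = x − q = 579. δh = √(δx² + δq²) = √(144 + 0.203) = 12.0, so δh/h = 0.0207.
Q is then a monomial in h, u, w:
δQ/Q = √((δh/h)² + (-2·δu/u)² + (½·δw/w)²) = √(0.000430 + 0.0324 + 0.000739) = 0.183

18.3%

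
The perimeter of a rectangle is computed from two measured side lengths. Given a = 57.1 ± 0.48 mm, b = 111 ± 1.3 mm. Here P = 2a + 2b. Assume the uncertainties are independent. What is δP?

2.77 mm

Sums and differences: (δP)² = Σ (cᵢ δxᵢ)².
  (2·δa)² = 0.922;  (2·δb)² = 6.76
δP = √(7.68) = 2.77 mm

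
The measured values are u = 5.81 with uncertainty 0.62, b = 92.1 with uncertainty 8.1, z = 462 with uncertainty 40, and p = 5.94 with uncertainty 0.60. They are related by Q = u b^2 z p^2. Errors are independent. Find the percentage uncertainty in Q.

Since Q is a product/quotient, work with relative uncertainties:
  (1·δu/u)² = (1×0.107)² = 0.0114;  (2·δb/b)² = (2×0.0879)² = 0.0309;  (1·δz/z)² = (1×0.0866)² = 0.00750;  (2·δp/p)² = (2×0.101)² = 0.0408
δQ/Q = √(0.0906) = 0.301

30.1%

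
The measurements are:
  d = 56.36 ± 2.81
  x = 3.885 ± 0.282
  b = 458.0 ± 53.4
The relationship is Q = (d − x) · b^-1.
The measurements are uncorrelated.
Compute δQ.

0.0147

Let u = d − x = 52.48. δu = √(δd² + δx²) = √(7.90 + 0.0795) = 2.82, so δu/u = 0.0538.
Q is then a monomial in u, b:
δQ/Q = √((δu/u)² + (-1·δb/b)²) = √(0.00290 + 0.0136) = 0.128
Q = 0.1146, so δQ = 0.128 × 0.1146 = 0.0147.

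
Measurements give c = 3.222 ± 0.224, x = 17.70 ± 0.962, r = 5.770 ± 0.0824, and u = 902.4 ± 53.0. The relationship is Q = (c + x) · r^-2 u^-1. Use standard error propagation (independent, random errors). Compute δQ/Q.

0.0806

Let w = c + x = 20.92. δw = √(δc² + δx²) = √(0.0502 + 0.925) = 0.988, so δw/w = 0.0472.
Q is then a monomial in w, r, u:
δQ/Q = √((δw/w)² + (-2·δr/r)² + (-1·δu/u)²) = √(0.00223 + 0.000816 + 0.00345) = 0.0806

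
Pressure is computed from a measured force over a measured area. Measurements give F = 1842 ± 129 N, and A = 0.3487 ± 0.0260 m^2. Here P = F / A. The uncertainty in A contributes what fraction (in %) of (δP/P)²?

53.1%

(δP/P)² = (1·δF/F)² + (-1·δA/A)²
  F term: (1×0.0700)² = 0.00490
  A term: (-1×0.0746)² = 0.00556
Total = 0.0105. Share from A = 0.00556/0.0105 = 0.531.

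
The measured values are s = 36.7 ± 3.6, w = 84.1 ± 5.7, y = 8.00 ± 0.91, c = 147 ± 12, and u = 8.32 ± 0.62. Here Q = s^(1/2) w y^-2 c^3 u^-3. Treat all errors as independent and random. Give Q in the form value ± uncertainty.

Products/powers → add relative errors in quadrature, weighted by exponent:
  (½·δs/s)² = (0.5×0.0981)² = 0.00241;  (1·δw/w)² = (1×0.0678)² = 0.00459;  (-2·δy/y)² = (-2×0.114)² = 0.0518;  (3·δc/c)² = (3×0.0816)² = 0.0600;  (-3·δu/u)² = (-3×0.0745)² = 0.0500
δQ/Q = √(0.169) = 0.411
Q = 43900, so δQ = 0.411 × 43900 = 18000.

43900 ± 18000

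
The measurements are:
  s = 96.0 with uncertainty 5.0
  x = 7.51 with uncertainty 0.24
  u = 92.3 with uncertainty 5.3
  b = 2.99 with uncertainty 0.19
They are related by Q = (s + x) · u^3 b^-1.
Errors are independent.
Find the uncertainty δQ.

5.17e+06

Let w = s + x = 104. δw = √(δs² + δx²) = √(25.0 + 0.0576) = 5.01, so δw/w = 0.0484.
Q is then a monomial in w, u, b:
δQ/Q = √((δw/w)² + (3·δu/u)² + (-1·δb/b)²) = √(0.00234 + 0.0297 + 0.00404) = 0.190
Q = 2.72e+07, so δQ = 0.190 × 2.72e+07 = 5.17e+06.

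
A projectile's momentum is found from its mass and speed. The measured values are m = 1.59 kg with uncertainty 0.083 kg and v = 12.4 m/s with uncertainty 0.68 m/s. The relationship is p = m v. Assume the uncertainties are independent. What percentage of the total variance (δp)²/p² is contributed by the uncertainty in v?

52.5%

(δp/p)² = (1·δm/m)² + (1·δv/v)²
  m term: (1×0.0522)² = 0.00272
  v term: (1×0.0548)² = 0.00301
Total = 0.00573. Share from v = 0.00301/0.00573 = 0.525.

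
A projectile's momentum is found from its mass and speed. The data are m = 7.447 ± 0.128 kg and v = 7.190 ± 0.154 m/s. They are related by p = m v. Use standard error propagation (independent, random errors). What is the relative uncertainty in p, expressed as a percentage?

2.75%

Each factor contributes (exponent × relative error)² to (δp/p)²:
  (1·δm/m)² = (1×0.0172)² = 0.000295;  (1·δv/v)² = (1×0.0214)² = 0.000459
δp/p = √(0.000754) = 0.0275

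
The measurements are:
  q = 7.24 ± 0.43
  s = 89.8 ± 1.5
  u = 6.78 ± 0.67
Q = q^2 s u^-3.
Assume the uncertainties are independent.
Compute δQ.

Each factor contributes (exponent × relative error)² to (δQ/Q)²:
  (2·δq/q)² = (2×0.0594)² = 0.0141;  (1·δs/s)² = (1×0.0167)² = 0.000279;  (-3·δu/u)² = (-3×0.0988)² = 0.0879
δQ/Q = √(0.102) = 0.320
Q = 15.1, so δQ = 0.320 × 15.1 = 4.83.

4.83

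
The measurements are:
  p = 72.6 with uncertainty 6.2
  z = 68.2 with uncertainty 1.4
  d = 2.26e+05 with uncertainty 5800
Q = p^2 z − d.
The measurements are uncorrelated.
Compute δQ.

62100

Let w = p^2·z = 3.59e+05. δw/w = √((2·δp/p)² + (1·δz/z)²) = √(0.0292 + 0.000421) = 0.172, so δw = 61800.
Q = w − d: δQ = √(δw² + δd²) = √(3.82e+09 + 3.36e+07) = 62100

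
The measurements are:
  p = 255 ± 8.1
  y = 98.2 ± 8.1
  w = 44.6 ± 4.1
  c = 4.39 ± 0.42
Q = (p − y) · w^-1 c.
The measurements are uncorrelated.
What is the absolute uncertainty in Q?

Let u = p − y = 157. δu = √(δp² + δy²) = √(65.6 + 65.6) = 11.5, so δu/u = 0.0731.
Q is then a monomial in u, w, c:
δQ/Q = √((δu/u)² + (-1·δw/w)² + (1·δc/c)²) = √(0.00534 + 0.00845 + 0.00915) = 0.151
Q = 15.4, so δQ = 0.151 × 15.4 = 2.34.

2.34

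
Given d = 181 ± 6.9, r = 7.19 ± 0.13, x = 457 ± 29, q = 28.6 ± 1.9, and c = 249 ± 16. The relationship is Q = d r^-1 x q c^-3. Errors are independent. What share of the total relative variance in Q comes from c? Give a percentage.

78.4%

(δQ/Q)² = (1·δd/d)² + (-1·δr/r)² + (1·δx/x)² + (1·δq/q)² + (-3·δc/c)²
  d term: (1×0.0381)² = 0.00145
  r term: (-1×0.0181)² = 0.000327
  x term: (1×0.0635)² = 0.00403
  q term: (1×0.0664)² = 0.00441
  c term: (-3×0.0643)² = 0.0372
Total = 0.0474. Share from c = 0.0372/0.0474 = 0.784.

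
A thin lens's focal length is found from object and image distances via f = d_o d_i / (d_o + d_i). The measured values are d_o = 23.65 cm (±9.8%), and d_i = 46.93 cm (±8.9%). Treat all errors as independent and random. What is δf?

∂f/∂d_o = (d_i/(d_o+d_i))² = 0.442;  ∂f/∂d_i = (d_o/(d_o+d_i))² = 0.112
δf = √((∂f/∂d_o · δd_o)² + (∂f/∂d_i · δd_i)²) = √(1.05 + 0.220) = 1.13 cm

1.13 cm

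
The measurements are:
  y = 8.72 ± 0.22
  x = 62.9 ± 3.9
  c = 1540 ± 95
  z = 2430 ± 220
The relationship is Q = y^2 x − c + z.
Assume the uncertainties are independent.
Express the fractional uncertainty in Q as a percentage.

7.95%

Let p = y^2·x = 4780. δp/p = √((2·δy/y)² + (1·δx/x)²) = √(0.00255 + 0.00384) = 0.0799, so δp = 382.
Q = p − c + z: δQ = √(δp² + δc² + δz²) = √(1.46e+05 + 9020 + 48400) = 451
Q = 5670, so δQ/Q = 451/5670 = 0.0795.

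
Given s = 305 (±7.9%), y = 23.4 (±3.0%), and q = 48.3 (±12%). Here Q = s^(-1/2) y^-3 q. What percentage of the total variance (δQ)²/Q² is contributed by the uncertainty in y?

33.7%

(δQ/Q)² = (−½·δs/s)² + (-3·δy/y)² + (1·δq/q)²
  s term: (-0.5×0.0790)² = 0.00156
  y term: (-3×0.0300)² = 0.00810
  q term: (1×0.120)² = 0.0144
Total = 0.0241. Share from y = 0.00810/0.0241 = 0.337.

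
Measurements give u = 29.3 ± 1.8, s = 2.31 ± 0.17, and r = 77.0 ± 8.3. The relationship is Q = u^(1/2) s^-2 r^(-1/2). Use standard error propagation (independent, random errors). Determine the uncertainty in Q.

Relative error in a monomial: (δQ/Q)² = Σ (nᵢ · δxᵢ/xᵢ)².
  (½·δu/u)² = (0.5×0.0614)² = 0.000944;  (-2·δs/s)² = (-2×0.0736)² = 0.0217;  (−½·δr/r)² = (-0.5×0.108)² = 0.00290
δQ/Q = √(0.0255) = 0.160
Q = 0.116, so δQ = 0.160 × 0.116 = 0.0185.

0.0185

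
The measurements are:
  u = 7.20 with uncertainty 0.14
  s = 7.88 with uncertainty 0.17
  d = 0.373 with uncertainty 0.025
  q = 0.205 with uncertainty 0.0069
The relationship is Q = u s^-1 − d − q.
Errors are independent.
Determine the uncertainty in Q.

Let p = u·s^-1 = 0.914. δp/p = √((1·δu/u)² + (-1·δs/s)²) = √(0.000378 + 0.000465) = 0.0290, so δp = 0.0265.
Q = p − d − q: δQ = √(δp² + δd² + δq²) = √(0.000704 + 0.000625 + 4.76e-05) = 0.0371

0.0371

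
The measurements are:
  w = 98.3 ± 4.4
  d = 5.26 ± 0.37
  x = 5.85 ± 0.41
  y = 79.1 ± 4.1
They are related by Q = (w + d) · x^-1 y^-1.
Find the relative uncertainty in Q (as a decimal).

Let u = w + d = 104. δu = √(δw² + δd²) = √(19.4 + 0.137) = 4.42, so δu/u = 0.0426.
Q is then a monomial in u, x, y:
δQ/Q = √((δu/u)² + (-1·δx/x)² + (-1·δy/y)²) = √(0.00182 + 0.00491 + 0.00269) = 0.0970

0.0970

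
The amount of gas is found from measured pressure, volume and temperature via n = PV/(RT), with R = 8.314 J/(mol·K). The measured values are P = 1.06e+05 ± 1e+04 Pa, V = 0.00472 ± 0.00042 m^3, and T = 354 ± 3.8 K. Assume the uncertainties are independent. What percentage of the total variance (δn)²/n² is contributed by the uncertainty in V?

(δn/n)² = (1·δP/P)² + (1·δV/V)² + (-1·δT/T)²
  P term: (1×0.0943)² = 0.00890
  V term: (1×0.0890)² = 0.00792
  T term: (-1×0.0107)² = 0.000115
Total = 0.0169. Share from V = 0.00792/0.0169 = 0.468.

46.8%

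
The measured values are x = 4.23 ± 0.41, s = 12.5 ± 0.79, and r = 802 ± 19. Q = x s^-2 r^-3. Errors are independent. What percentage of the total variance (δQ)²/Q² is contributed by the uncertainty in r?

16.6%

(δQ/Q)² = (1·δx/x)² + (-2·δs/s)² + (-3·δr/r)²
  x term: (1×0.0969)² = 0.00939
  s term: (-2×0.0632)² = 0.0160
  r term: (-3×0.0237)² = 0.00505
Total = 0.0304. Share from r = 0.00505/0.0304 = 0.166.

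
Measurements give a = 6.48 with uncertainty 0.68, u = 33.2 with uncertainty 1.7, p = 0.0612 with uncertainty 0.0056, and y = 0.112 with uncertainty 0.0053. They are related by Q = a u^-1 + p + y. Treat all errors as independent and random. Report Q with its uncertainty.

0.368 ± 0.0241

Let w = a·u^-1 = 0.195. δw/w = √((1·δa/a)² + (-1·δu/u)²) = √(0.0110 + 0.00262) = 0.117, so δw = 0.0228.
Q = w + p + y: δQ = √(δw² + δp² + δy²) = √(0.000519 + 3.14e-05 + 2.81e-05) = 0.0241
Q = 0.368.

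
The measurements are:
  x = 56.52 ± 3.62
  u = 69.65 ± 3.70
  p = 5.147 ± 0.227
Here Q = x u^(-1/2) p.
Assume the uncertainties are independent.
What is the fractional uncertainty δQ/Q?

0.0822

Each factor contributes (exponent × relative error)² to (δQ/Q)²:
  (1·δx/x)² = (1×0.0640)² = 0.00410;  (−½·δu/u)² = (-0.5×0.0531)² = 0.000706;  (1·δp/p)² = (1×0.0441)² = 0.00195
δQ/Q = √(0.00675) = 0.0822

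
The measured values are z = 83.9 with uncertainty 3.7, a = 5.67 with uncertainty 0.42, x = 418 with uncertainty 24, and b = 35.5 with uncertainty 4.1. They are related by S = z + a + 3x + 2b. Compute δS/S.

0.0513

S is a linear combination, so absolute uncertainties add in quadrature:
  (δz)² = 13.7;  (δa)² = 0.176;  (3·δx)² = 5180;  (2·δb)² = 67.2
δS = √(5270) = 72.6
S = 1410, so δS/S = 72.6/1410 = 0.0513.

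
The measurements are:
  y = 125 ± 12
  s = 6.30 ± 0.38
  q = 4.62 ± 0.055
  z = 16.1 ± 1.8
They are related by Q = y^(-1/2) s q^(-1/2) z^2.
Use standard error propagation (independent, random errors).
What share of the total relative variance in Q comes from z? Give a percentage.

(δQ/Q)² = (−½·δy/y)² + (1·δs/s)² + (−½·δq/q)² + (2·δz/z)²
  y term: (-0.5×0.0960)² = 0.00230
  s term: (1×0.0603)² = 0.00364
  q term: (-0.5×0.0119)² = 3.54e-05
  z term: (2×0.112)² = 0.0500
Total = 0.0560. Share from z = 0.0500/0.0560 = 0.893.

89.3%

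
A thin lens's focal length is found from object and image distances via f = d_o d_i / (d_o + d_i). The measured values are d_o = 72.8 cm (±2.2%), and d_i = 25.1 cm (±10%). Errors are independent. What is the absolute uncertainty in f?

∂f/∂d_o = (d_i/(d_o+d_i))² = 0.0657;  ∂f/∂d_i = (d_o/(d_o+d_i))² = 0.553
δf = √((∂f/∂d_o · δd_o)² + (∂f/∂d_i · δd_i)²) = √(0.0111 + 1.93) = 1.39 cm

1.39 cm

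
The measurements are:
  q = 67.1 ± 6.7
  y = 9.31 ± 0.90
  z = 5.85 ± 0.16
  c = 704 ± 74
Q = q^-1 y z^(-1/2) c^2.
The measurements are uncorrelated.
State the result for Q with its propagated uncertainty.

28400 ± 7180

Each factor contributes (exponent × relative error)² to (δQ/Q)²:
  (-1·δq/q)² = (-1×0.0999)² = 0.00997;  (1·δy/y)² = (1×0.0967)² = 0.00935;  (−½·δz/z)² = (-0.5×0.0274)² = 0.000187;  (2·δc/c)² = (2×0.105)² = 0.0442
δQ/Q = √(0.0637) = 0.252
Q = 28400, so δQ = 0.252 × 28400 = 7180.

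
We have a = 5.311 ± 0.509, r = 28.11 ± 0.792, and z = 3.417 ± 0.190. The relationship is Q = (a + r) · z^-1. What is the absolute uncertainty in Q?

0.610

Let u = a + r = 33.42. δu = √(δa² + δr²) = √(0.259 + 0.627) = 0.941, so δu/u = 0.0282.
Q is then a monomial in u, z:
δQ/Q = √((δu/u)² + (-1·δz/z)²) = √(0.000794 + 0.00309) = 0.0623
Q = 9.781, so δQ = 0.0623 × 9.781 = 0.610.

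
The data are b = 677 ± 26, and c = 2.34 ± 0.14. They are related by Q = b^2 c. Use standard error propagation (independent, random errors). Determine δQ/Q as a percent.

Since Q is a product/quotient, work with relative uncertainties:
  (2·δb/b)² = (2×0.0384)² = 0.00590;  (1·δc/c)² = (1×0.0598)² = 0.00358
δQ/Q = √(0.00948) = 0.0974

9.74%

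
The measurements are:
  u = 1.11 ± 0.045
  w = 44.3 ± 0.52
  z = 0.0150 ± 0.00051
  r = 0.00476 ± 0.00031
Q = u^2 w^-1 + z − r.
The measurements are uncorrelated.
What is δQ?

0.00236

Let p = u^2·w^-1 = 0.0278. δp/p = √((2·δu/u)² + (-1·δw/w)²) = √(0.00657 + 0.000138) = 0.0819, so δp = 0.00228.
Q = p + z − r: δQ = √(δp² + δz² + δr²) = √(5.19e-06 + 2.6e-07 + 9.61e-08) = 0.00236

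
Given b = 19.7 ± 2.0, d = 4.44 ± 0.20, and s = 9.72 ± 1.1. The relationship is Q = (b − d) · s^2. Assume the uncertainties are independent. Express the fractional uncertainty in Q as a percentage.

Let u = b − d = 15.3. δu = √(δb² + δd²) = √(4.00 + 0.0400) = 2.01, so δu/u = 0.132.
Q is then a monomial in u, s:
δQ/Q = √((δu/u)² + (2·δs/s)²) = √(0.0173 + 0.0512) = 0.262

26.2%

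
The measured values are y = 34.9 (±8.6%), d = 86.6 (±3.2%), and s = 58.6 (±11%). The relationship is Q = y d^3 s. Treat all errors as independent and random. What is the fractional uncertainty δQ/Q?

0.169

Q is a product of powers, so relative uncertainties combine in quadrature:
  (1·δy/y)² = (1×0.0860)² = 0.00740;  (3·δd/d)² = (3×0.0320)² = 0.00922;  (1·δs/s)² = (1×0.110)² = 0.0121
δQ/Q = √(0.0287) = 0.169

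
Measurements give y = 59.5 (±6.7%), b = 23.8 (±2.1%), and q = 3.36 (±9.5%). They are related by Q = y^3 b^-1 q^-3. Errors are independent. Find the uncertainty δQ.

Since Q is a product/quotient, work with relative uncertainties:
  (3·δy/y)² = (3×0.0670)² = 0.0404;  (-1·δb/b)² = (-1×0.0210)² = 0.000441;  (-3·δq/q)² = (-3×0.0950)² = 0.0812
δQ/Q = √(0.122) = 0.349
Q = 233, so δQ = 0.349 × 233 = 81.5.

81.5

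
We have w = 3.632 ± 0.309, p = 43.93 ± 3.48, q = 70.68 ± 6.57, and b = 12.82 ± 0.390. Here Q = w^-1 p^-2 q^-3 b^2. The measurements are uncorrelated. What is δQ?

For a monomial Q ∝ w^-1, p^-2, q^-3, b^2, fractional errors add in quadrature:
  (-1·δw/w)² = (-1×0.0851)² = 0.00724;  (-2·δp/p)² = (-2×0.0792)² = 0.0251;  (-3·δq/q)² = (-3×0.0930)² = 0.0778;  (2·δb/b)² = (2×0.0304)² = 0.00370
δQ/Q = √(0.114) = 0.337
Q = 6.641e-08, so δQ = 0.337 × 6.641e-08 = 2.24e-08.

2.24e-08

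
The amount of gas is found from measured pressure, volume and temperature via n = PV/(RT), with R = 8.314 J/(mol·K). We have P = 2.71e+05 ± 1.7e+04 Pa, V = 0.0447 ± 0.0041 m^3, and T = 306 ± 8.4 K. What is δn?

0.545 mol

Relative error in a monomial: (δn/n)² = Σ (nᵢ · δxᵢ/xᵢ)².
  (1·δP/P)² = (1×0.0627)² = 0.00394;  (1·δV/V)² = (1×0.0917)² = 0.00841;  (-1·δT/T)² = (-1×0.0275)² = 0.000754
δn/n = √(0.0131) = 0.114
n = 4.76 mol, so δn = 0.114 × 4.76 = 0.545 mol.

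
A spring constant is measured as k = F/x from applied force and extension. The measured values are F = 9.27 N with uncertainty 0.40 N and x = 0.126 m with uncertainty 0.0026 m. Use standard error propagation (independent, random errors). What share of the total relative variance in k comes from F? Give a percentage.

81.4%

(δk/k)² = (1·δF/F)² + (-1·δx/x)²
  F term: (1×0.0431)² = 0.00186
  x term: (-1×0.0206)² = 0.000426
Total = 0.00229. Share from F = 0.00186/0.00229 = 0.814.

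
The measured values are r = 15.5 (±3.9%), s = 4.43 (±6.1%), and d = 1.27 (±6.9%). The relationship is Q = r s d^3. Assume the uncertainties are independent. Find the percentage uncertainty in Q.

21.9%

Q is a product of powers, so relative uncertainties combine in quadrature:
  (1·δr/r)² = (1×0.0390)² = 0.00152;  (1·δs/s)² = (1×0.0610)² = 0.00372;  (3·δd/d)² = (3×0.0690)² = 0.0428
δQ/Q = √(0.0481) = 0.219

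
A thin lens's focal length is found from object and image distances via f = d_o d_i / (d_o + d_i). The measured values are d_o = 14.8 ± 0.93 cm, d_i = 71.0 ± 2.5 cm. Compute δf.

∂f/∂d_o = (d_i/(d_o+d_i))² = 0.685;  ∂f/∂d_i = (d_o/(d_o+d_i))² = 0.0298
δf = √((∂f/∂d_o · δd_o)² + (∂f/∂d_i · δd_i)²) = √(0.406 + 0.00553) = 0.641 cm

0.641 cm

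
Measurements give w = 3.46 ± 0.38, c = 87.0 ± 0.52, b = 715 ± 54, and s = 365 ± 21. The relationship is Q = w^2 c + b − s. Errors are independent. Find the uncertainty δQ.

Let p = w^2·c = 1040. δp/p = √((2·δw/w)² + (1·δc/c)²) = √(0.0482 + 3.57e-05) = 0.220, so δp = 229.
Q = p + b − s: δQ = √(δp² + δb² + δs²) = √(52400 + 2920 + 441) = 236

236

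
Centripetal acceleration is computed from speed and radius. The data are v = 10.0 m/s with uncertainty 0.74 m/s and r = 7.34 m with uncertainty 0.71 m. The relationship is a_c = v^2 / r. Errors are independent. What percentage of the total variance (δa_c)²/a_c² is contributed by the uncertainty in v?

(δa_c/a_c)² = (2·δv/v)² + (-1·δr/r)²
  v term: (2×0.0740)² = 0.0219
  r term: (-1×0.0967)² = 0.00936
Total = 0.0313. Share from v = 0.0219/0.0313 = 0.701.

70.1%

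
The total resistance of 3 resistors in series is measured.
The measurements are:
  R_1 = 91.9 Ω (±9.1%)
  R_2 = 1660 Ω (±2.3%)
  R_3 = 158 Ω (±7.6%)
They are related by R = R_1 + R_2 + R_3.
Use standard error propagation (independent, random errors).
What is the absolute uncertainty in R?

40.9 Ω

Each term contributes (cᵢ δxᵢ)² to (δR)²:
  (δR_1)² = 69.9;  (δR_2)² = 1460;  (δR_3)² = 144
δR = √(1670) = 40.9 Ω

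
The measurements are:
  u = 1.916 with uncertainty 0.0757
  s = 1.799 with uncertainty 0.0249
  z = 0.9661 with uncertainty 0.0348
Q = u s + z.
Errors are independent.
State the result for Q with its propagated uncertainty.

Let p = u·s = 3.447. δp/p = √((1·δu/u)² + (1·δs/s)²) = √(0.00156 + 0.000192) = 0.0419, so δp = 0.144.
Q = p + z: δQ = √(δp² + δz²) = √(0.0208 + 0.00121) = 0.148
Q = 4.413.

4.413 ± 0.148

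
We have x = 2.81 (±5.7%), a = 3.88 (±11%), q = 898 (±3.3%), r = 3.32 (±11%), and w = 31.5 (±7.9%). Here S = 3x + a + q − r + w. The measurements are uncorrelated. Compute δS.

S is a linear combination, so absolute uncertainties add in quadrature:
  (3·δx)² = 0.231;  (δa)² = 0.182;  (δq)² = 878;  (δr)² = 0.133;  (δw)² = 6.19
δS = √(885) = 29.7

29.7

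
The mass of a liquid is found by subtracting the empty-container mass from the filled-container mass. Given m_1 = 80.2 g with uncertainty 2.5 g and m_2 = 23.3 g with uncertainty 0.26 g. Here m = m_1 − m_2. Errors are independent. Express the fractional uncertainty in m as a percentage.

Each term contributes (cᵢ δxᵢ)² to (δm)²:
  (δm_1)² = 6.25;  (δm_2)² = 0.0676
δm = √(6.32) = 2.51 g
m = 56.9 g, so δm/m = 2.51/56.9 = 0.0442.

4.42%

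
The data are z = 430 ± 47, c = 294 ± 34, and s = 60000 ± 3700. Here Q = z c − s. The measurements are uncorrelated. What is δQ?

20500

Let p = z·c = 1.26e+05. δp/p = √((1·δz/z)² + (1·δc/c)²) = √(0.0119 + 0.0134) = 0.159, so δp = 20100.
Q = p − s: δQ = √(δp² + δs²) = √(4.05e+08 + 1.37e+07) = 20500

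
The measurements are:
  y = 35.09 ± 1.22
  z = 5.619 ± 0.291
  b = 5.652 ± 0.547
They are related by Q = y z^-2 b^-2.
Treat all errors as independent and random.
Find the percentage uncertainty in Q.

Since Q is a product/quotient, work with relative uncertainties:
  (1·δy/y)² = (1×0.0348)² = 0.00121;  (-2·δz/z)² = (-2×0.0518)² = 0.0107;  (-2·δb/b)² = (-2×0.0968)² = 0.0375
δQ/Q = √(0.0494) = 0.222

22.2%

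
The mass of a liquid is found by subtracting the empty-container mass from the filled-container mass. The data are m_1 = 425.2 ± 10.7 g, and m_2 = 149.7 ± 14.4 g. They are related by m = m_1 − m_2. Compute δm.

17.9 g

m is a linear combination, so absolute uncertainties add in quadrature:
  (δm_1)² = 114;  (δm_2)² = 207
δm = √(322) = 17.9 g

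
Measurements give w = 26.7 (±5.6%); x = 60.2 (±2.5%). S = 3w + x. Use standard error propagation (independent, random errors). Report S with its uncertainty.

140 ± 4.73

Sums and differences: (δS)² = Σ (cᵢ δxᵢ)².
  (3·δw)² = 20.1;  (δx)² = 2.27
δS = √(22.4) = 4.73
S = 140.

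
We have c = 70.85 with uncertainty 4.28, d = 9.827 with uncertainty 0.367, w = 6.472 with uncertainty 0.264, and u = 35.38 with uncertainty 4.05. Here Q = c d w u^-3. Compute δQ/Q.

0.353

Q is a product of powers, so relative uncertainties combine in quadrature:
  (1·δc/c)² = (1×0.0604)² = 0.00365;  (1·δd/d)² = (1×0.0373)² = 0.00139;  (1·δw/w)² = (1×0.0408)² = 0.00166;  (-3·δu/u)² = (-3×0.114)² = 0.118
δQ/Q = √(0.125) = 0.353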